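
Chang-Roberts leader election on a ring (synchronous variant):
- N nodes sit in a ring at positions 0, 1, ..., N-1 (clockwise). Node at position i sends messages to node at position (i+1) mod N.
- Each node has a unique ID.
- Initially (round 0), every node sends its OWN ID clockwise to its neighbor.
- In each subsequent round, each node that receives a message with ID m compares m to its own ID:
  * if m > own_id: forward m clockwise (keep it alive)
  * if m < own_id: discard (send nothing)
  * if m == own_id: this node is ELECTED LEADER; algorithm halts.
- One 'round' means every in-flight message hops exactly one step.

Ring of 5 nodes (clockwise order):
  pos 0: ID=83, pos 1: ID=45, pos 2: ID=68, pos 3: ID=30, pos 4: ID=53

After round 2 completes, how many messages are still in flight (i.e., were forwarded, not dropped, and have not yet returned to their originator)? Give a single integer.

Answer: 2

Derivation:
Round 1: pos1(id45) recv 83: fwd; pos2(id68) recv 45: drop; pos3(id30) recv 68: fwd; pos4(id53) recv 30: drop; pos0(id83) recv 53: drop
Round 2: pos2(id68) recv 83: fwd; pos4(id53) recv 68: fwd
After round 2: 2 messages still in flight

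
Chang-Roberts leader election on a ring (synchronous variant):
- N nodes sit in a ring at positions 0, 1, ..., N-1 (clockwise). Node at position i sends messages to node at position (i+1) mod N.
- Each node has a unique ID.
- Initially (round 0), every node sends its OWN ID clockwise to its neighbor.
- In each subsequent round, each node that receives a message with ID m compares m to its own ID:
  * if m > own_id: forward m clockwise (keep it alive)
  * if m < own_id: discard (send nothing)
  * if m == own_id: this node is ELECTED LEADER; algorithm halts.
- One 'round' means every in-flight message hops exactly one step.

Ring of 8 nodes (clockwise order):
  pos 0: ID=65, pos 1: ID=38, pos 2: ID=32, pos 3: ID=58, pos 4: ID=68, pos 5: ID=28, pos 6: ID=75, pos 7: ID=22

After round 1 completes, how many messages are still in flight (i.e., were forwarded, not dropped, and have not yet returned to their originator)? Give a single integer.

Round 1: pos1(id38) recv 65: fwd; pos2(id32) recv 38: fwd; pos3(id58) recv 32: drop; pos4(id68) recv 58: drop; pos5(id28) recv 68: fwd; pos6(id75) recv 28: drop; pos7(id22) recv 75: fwd; pos0(id65) recv 22: drop
After round 1: 4 messages still in flight

Answer: 4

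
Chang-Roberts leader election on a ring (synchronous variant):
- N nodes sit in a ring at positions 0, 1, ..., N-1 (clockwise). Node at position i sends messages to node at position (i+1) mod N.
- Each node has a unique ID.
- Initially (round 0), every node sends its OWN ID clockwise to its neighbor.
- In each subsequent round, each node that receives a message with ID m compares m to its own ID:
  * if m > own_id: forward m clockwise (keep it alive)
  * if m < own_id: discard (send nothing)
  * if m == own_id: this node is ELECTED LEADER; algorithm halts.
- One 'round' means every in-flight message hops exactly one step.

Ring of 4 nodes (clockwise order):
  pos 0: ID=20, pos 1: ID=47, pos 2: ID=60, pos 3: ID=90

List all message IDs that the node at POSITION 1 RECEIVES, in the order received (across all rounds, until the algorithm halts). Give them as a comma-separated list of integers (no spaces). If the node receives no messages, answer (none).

Round 1: pos1(id47) recv 20: drop; pos2(id60) recv 47: drop; pos3(id90) recv 60: drop; pos0(id20) recv 90: fwd
Round 2: pos1(id47) recv 90: fwd
Round 3: pos2(id60) recv 90: fwd
Round 4: pos3(id90) recv 90: ELECTED

Answer: 20,90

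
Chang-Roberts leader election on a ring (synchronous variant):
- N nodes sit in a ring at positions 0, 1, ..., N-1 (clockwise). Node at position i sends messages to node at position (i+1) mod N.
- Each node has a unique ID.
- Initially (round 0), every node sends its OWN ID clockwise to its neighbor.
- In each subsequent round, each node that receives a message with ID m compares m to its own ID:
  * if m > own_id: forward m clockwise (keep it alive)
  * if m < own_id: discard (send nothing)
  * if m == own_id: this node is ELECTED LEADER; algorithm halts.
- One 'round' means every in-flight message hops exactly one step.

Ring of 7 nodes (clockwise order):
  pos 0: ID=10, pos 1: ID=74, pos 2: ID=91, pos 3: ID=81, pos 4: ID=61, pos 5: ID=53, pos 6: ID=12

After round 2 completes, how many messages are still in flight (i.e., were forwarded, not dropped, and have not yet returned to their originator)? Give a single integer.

Round 1: pos1(id74) recv 10: drop; pos2(id91) recv 74: drop; pos3(id81) recv 91: fwd; pos4(id61) recv 81: fwd; pos5(id53) recv 61: fwd; pos6(id12) recv 53: fwd; pos0(id10) recv 12: fwd
Round 2: pos4(id61) recv 91: fwd; pos5(id53) recv 81: fwd; pos6(id12) recv 61: fwd; pos0(id10) recv 53: fwd; pos1(id74) recv 12: drop
After round 2: 4 messages still in flight

Answer: 4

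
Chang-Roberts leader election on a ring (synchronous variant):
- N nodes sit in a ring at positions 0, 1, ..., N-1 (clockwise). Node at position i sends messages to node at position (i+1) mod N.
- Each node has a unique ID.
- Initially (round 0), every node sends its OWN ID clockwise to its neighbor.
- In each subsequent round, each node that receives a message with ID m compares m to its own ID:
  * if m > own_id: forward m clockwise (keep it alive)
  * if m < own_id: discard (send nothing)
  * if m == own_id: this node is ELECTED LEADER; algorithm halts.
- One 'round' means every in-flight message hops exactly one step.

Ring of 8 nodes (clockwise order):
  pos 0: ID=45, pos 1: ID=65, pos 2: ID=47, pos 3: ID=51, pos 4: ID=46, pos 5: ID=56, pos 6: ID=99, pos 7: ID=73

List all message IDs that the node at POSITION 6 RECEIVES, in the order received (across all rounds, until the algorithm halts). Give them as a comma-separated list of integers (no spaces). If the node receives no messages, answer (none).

Round 1: pos1(id65) recv 45: drop; pos2(id47) recv 65: fwd; pos3(id51) recv 47: drop; pos4(id46) recv 51: fwd; pos5(id56) recv 46: drop; pos6(id99) recv 56: drop; pos7(id73) recv 99: fwd; pos0(id45) recv 73: fwd
Round 2: pos3(id51) recv 65: fwd; pos5(id56) recv 51: drop; pos0(id45) recv 99: fwd; pos1(id65) recv 73: fwd
Round 3: pos4(id46) recv 65: fwd; pos1(id65) recv 99: fwd; pos2(id47) recv 73: fwd
Round 4: pos5(id56) recv 65: fwd; pos2(id47) recv 99: fwd; pos3(id51) recv 73: fwd
Round 5: pos6(id99) recv 65: drop; pos3(id51) recv 99: fwd; pos4(id46) recv 73: fwd
Round 6: pos4(id46) recv 99: fwd; pos5(id56) recv 73: fwd
Round 7: pos5(id56) recv 99: fwd; pos6(id99) recv 73: drop
Round 8: pos6(id99) recv 99: ELECTED

Answer: 56,65,73,99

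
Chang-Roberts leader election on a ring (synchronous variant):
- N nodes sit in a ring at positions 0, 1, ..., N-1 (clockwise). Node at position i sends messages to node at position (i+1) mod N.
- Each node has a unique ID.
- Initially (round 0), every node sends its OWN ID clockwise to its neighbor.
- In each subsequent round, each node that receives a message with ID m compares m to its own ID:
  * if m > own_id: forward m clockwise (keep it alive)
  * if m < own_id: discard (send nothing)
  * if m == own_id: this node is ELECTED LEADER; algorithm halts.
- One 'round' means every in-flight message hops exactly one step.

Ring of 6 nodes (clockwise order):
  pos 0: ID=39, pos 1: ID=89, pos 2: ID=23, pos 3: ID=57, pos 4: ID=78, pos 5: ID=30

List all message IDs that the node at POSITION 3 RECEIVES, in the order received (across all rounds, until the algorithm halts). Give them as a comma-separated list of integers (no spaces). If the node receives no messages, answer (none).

Round 1: pos1(id89) recv 39: drop; pos2(id23) recv 89: fwd; pos3(id57) recv 23: drop; pos4(id78) recv 57: drop; pos5(id30) recv 78: fwd; pos0(id39) recv 30: drop
Round 2: pos3(id57) recv 89: fwd; pos0(id39) recv 78: fwd
Round 3: pos4(id78) recv 89: fwd; pos1(id89) recv 78: drop
Round 4: pos5(id30) recv 89: fwd
Round 5: pos0(id39) recv 89: fwd
Round 6: pos1(id89) recv 89: ELECTED

Answer: 23,89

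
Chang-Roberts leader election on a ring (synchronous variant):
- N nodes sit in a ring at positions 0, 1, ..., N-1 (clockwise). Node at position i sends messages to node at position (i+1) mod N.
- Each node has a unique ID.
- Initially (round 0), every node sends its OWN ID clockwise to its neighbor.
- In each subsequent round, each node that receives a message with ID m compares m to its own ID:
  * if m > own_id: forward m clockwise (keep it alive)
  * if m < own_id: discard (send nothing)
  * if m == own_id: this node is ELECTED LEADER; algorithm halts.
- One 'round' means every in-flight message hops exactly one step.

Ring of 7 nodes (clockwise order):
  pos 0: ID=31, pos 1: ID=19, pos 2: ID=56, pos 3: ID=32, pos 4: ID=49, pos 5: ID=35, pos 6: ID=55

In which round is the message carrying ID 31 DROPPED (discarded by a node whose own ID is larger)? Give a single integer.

Round 1: pos1(id19) recv 31: fwd; pos2(id56) recv 19: drop; pos3(id32) recv 56: fwd; pos4(id49) recv 32: drop; pos5(id35) recv 49: fwd; pos6(id55) recv 35: drop; pos0(id31) recv 55: fwd
Round 2: pos2(id56) recv 31: drop; pos4(id49) recv 56: fwd; pos6(id55) recv 49: drop; pos1(id19) recv 55: fwd
Round 3: pos5(id35) recv 56: fwd; pos2(id56) recv 55: drop
Round 4: pos6(id55) recv 56: fwd
Round 5: pos0(id31) recv 56: fwd
Round 6: pos1(id19) recv 56: fwd
Round 7: pos2(id56) recv 56: ELECTED
Message ID 31 originates at pos 0; dropped at pos 2 in round 2

Answer: 2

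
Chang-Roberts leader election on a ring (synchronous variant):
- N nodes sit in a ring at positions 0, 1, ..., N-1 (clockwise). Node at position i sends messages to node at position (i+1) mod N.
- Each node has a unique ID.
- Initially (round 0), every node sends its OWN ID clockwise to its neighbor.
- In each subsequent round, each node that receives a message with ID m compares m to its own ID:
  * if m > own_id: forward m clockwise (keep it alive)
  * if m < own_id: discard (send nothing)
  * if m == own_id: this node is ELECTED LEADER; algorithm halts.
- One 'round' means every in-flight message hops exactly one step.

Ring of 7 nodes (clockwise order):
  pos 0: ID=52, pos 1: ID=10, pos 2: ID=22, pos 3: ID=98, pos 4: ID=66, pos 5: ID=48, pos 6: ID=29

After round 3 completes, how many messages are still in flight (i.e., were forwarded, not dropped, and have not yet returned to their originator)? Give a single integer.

Round 1: pos1(id10) recv 52: fwd; pos2(id22) recv 10: drop; pos3(id98) recv 22: drop; pos4(id66) recv 98: fwd; pos5(id48) recv 66: fwd; pos6(id29) recv 48: fwd; pos0(id52) recv 29: drop
Round 2: pos2(id22) recv 52: fwd; pos5(id48) recv 98: fwd; pos6(id29) recv 66: fwd; pos0(id52) recv 48: drop
Round 3: pos3(id98) recv 52: drop; pos6(id29) recv 98: fwd; pos0(id52) recv 66: fwd
After round 3: 2 messages still in flight

Answer: 2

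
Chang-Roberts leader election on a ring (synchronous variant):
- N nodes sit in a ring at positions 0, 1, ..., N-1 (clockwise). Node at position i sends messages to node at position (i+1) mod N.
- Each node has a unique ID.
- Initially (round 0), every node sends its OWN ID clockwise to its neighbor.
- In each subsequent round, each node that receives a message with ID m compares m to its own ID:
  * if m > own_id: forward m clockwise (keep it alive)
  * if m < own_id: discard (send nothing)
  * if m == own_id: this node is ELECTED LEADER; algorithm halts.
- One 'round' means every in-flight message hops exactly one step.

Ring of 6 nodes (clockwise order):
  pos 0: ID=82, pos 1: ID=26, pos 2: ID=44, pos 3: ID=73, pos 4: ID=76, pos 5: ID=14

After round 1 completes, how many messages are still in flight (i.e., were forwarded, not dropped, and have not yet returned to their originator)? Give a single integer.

Round 1: pos1(id26) recv 82: fwd; pos2(id44) recv 26: drop; pos3(id73) recv 44: drop; pos4(id76) recv 73: drop; pos5(id14) recv 76: fwd; pos0(id82) recv 14: drop
After round 1: 2 messages still in flight

Answer: 2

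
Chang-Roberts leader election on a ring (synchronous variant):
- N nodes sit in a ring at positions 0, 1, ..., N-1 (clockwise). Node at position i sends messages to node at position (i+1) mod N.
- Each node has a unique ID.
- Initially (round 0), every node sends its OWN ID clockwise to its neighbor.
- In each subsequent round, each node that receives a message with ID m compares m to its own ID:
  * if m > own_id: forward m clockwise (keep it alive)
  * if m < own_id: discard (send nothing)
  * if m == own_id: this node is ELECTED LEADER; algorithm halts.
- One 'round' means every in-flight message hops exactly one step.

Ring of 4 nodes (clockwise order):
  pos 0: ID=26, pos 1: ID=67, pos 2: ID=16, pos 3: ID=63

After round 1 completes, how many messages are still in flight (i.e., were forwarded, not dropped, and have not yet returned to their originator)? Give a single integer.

Answer: 2

Derivation:
Round 1: pos1(id67) recv 26: drop; pos2(id16) recv 67: fwd; pos3(id63) recv 16: drop; pos0(id26) recv 63: fwd
After round 1: 2 messages still in flight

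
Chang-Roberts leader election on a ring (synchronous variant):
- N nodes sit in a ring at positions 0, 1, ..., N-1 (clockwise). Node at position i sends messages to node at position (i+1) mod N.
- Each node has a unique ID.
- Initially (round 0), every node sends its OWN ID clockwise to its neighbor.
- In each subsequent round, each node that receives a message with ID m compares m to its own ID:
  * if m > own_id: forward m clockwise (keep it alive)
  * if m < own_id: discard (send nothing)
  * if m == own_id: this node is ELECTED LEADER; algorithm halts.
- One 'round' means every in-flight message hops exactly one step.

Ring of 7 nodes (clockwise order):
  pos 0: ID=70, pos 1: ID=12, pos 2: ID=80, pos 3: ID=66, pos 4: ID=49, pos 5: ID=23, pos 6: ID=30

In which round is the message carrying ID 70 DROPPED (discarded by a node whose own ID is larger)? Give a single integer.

Answer: 2

Derivation:
Round 1: pos1(id12) recv 70: fwd; pos2(id80) recv 12: drop; pos3(id66) recv 80: fwd; pos4(id49) recv 66: fwd; pos5(id23) recv 49: fwd; pos6(id30) recv 23: drop; pos0(id70) recv 30: drop
Round 2: pos2(id80) recv 70: drop; pos4(id49) recv 80: fwd; pos5(id23) recv 66: fwd; pos6(id30) recv 49: fwd
Round 3: pos5(id23) recv 80: fwd; pos6(id30) recv 66: fwd; pos0(id70) recv 49: drop
Round 4: pos6(id30) recv 80: fwd; pos0(id70) recv 66: drop
Round 5: pos0(id70) recv 80: fwd
Round 6: pos1(id12) recv 80: fwd
Round 7: pos2(id80) recv 80: ELECTED
Message ID 70 originates at pos 0; dropped at pos 2 in round 2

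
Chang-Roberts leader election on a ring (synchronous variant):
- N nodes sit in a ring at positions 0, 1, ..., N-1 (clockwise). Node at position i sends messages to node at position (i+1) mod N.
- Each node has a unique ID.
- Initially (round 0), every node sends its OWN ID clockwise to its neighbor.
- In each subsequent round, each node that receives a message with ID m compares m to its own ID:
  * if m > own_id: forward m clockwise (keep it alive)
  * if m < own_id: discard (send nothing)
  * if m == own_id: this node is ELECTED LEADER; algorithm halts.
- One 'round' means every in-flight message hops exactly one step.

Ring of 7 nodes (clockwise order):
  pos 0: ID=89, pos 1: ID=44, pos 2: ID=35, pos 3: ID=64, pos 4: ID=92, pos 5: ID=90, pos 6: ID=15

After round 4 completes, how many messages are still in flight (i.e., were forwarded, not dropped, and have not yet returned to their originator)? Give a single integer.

Round 1: pos1(id44) recv 89: fwd; pos2(id35) recv 44: fwd; pos3(id64) recv 35: drop; pos4(id92) recv 64: drop; pos5(id90) recv 92: fwd; pos6(id15) recv 90: fwd; pos0(id89) recv 15: drop
Round 2: pos2(id35) recv 89: fwd; pos3(id64) recv 44: drop; pos6(id15) recv 92: fwd; pos0(id89) recv 90: fwd
Round 3: pos3(id64) recv 89: fwd; pos0(id89) recv 92: fwd; pos1(id44) recv 90: fwd
Round 4: pos4(id92) recv 89: drop; pos1(id44) recv 92: fwd; pos2(id35) recv 90: fwd
After round 4: 2 messages still in flight

Answer: 2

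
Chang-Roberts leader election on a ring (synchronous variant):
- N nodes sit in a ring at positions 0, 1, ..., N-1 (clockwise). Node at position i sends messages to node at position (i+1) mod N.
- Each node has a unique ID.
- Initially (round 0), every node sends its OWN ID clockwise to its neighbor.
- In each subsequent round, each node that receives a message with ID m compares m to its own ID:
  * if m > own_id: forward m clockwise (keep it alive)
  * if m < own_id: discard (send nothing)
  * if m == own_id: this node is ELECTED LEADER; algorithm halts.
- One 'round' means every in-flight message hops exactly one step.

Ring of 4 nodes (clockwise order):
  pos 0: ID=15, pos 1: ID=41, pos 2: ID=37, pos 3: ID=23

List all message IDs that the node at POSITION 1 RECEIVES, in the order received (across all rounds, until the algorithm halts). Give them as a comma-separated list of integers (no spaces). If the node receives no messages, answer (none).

Round 1: pos1(id41) recv 15: drop; pos2(id37) recv 41: fwd; pos3(id23) recv 37: fwd; pos0(id15) recv 23: fwd
Round 2: pos3(id23) recv 41: fwd; pos0(id15) recv 37: fwd; pos1(id41) recv 23: drop
Round 3: pos0(id15) recv 41: fwd; pos1(id41) recv 37: drop
Round 4: pos1(id41) recv 41: ELECTED

Answer: 15,23,37,41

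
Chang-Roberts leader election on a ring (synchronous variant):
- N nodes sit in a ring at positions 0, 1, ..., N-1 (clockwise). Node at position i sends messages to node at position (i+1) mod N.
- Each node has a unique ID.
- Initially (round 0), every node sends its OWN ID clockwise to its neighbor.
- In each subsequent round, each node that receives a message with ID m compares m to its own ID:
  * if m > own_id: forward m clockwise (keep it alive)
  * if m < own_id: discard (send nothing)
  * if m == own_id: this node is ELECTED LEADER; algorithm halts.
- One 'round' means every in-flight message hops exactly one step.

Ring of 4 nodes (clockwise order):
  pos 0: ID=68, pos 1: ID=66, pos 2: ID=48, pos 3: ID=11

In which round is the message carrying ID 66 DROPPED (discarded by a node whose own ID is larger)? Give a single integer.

Round 1: pos1(id66) recv 68: fwd; pos2(id48) recv 66: fwd; pos3(id11) recv 48: fwd; pos0(id68) recv 11: drop
Round 2: pos2(id48) recv 68: fwd; pos3(id11) recv 66: fwd; pos0(id68) recv 48: drop
Round 3: pos3(id11) recv 68: fwd; pos0(id68) recv 66: drop
Round 4: pos0(id68) recv 68: ELECTED
Message ID 66 originates at pos 1; dropped at pos 0 in round 3

Answer: 3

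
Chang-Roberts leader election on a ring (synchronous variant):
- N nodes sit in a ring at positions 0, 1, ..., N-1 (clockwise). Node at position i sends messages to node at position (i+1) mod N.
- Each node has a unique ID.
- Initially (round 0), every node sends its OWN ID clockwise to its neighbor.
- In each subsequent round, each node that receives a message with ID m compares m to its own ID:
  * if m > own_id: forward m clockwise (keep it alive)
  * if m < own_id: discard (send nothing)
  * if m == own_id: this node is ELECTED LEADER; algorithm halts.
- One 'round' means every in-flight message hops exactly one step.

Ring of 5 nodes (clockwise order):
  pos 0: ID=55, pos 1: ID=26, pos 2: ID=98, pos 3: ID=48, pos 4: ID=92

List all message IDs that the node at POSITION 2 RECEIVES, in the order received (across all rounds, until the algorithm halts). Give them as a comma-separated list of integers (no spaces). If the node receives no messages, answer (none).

Answer: 26,55,92,98

Derivation:
Round 1: pos1(id26) recv 55: fwd; pos2(id98) recv 26: drop; pos3(id48) recv 98: fwd; pos4(id92) recv 48: drop; pos0(id55) recv 92: fwd
Round 2: pos2(id98) recv 55: drop; pos4(id92) recv 98: fwd; pos1(id26) recv 92: fwd
Round 3: pos0(id55) recv 98: fwd; pos2(id98) recv 92: drop
Round 4: pos1(id26) recv 98: fwd
Round 5: pos2(id98) recv 98: ELECTED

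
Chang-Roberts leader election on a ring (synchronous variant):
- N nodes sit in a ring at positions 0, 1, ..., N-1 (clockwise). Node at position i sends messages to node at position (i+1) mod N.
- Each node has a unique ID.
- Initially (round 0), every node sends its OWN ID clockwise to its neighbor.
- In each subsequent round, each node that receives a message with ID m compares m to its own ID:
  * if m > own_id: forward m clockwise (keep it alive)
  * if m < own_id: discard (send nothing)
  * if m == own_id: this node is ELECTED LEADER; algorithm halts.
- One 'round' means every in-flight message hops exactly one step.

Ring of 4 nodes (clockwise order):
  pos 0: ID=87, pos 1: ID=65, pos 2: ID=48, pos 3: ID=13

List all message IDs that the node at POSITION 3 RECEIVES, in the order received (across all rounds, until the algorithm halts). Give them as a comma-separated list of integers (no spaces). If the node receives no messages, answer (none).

Round 1: pos1(id65) recv 87: fwd; pos2(id48) recv 65: fwd; pos3(id13) recv 48: fwd; pos0(id87) recv 13: drop
Round 2: pos2(id48) recv 87: fwd; pos3(id13) recv 65: fwd; pos0(id87) recv 48: drop
Round 3: pos3(id13) recv 87: fwd; pos0(id87) recv 65: drop
Round 4: pos0(id87) recv 87: ELECTED

Answer: 48,65,87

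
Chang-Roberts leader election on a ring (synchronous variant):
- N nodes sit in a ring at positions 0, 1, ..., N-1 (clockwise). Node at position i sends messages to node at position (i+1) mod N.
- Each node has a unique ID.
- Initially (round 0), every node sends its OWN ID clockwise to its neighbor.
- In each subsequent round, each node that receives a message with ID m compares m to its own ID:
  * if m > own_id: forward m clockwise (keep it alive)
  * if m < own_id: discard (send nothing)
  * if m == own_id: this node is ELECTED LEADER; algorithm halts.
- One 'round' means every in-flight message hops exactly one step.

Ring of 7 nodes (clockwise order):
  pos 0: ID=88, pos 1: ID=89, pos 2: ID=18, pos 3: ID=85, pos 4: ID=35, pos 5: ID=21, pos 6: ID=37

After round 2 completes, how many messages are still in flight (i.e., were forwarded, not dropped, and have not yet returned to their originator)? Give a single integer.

Round 1: pos1(id89) recv 88: drop; pos2(id18) recv 89: fwd; pos3(id85) recv 18: drop; pos4(id35) recv 85: fwd; pos5(id21) recv 35: fwd; pos6(id37) recv 21: drop; pos0(id88) recv 37: drop
Round 2: pos3(id85) recv 89: fwd; pos5(id21) recv 85: fwd; pos6(id37) recv 35: drop
After round 2: 2 messages still in flight

Answer: 2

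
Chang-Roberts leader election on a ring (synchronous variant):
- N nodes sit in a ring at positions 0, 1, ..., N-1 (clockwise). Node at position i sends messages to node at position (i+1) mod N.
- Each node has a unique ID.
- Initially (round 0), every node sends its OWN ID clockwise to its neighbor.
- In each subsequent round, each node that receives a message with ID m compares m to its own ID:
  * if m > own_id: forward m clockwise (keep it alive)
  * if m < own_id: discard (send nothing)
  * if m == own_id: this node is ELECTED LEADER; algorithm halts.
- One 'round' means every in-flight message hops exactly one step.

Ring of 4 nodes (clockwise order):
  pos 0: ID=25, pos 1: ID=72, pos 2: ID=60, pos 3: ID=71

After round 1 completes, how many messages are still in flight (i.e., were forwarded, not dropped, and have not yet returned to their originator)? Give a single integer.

Answer: 2

Derivation:
Round 1: pos1(id72) recv 25: drop; pos2(id60) recv 72: fwd; pos3(id71) recv 60: drop; pos0(id25) recv 71: fwd
After round 1: 2 messages still in flight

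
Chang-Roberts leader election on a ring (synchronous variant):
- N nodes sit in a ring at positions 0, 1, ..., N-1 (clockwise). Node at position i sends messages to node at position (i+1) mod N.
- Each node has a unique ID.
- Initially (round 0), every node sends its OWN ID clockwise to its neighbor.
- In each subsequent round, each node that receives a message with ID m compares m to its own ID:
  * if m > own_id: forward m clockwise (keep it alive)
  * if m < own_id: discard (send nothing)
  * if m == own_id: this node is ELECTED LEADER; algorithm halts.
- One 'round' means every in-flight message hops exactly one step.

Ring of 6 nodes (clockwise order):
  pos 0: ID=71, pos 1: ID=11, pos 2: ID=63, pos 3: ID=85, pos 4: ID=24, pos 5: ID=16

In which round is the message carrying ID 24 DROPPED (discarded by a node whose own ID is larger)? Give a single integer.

Round 1: pos1(id11) recv 71: fwd; pos2(id63) recv 11: drop; pos3(id85) recv 63: drop; pos4(id24) recv 85: fwd; pos5(id16) recv 24: fwd; pos0(id71) recv 16: drop
Round 2: pos2(id63) recv 71: fwd; pos5(id16) recv 85: fwd; pos0(id71) recv 24: drop
Round 3: pos3(id85) recv 71: drop; pos0(id71) recv 85: fwd
Round 4: pos1(id11) recv 85: fwd
Round 5: pos2(id63) recv 85: fwd
Round 6: pos3(id85) recv 85: ELECTED
Message ID 24 originates at pos 4; dropped at pos 0 in round 2

Answer: 2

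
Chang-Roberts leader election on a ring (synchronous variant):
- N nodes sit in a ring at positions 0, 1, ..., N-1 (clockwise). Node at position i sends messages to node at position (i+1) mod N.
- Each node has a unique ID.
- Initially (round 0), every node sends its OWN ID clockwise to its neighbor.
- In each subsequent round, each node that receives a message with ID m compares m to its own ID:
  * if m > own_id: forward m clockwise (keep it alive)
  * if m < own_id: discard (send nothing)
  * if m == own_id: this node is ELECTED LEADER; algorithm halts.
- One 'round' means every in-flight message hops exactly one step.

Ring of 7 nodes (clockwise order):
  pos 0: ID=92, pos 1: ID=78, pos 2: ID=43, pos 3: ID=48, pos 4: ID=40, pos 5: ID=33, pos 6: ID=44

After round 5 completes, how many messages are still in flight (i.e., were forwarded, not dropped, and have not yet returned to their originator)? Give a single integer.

Answer: 2

Derivation:
Round 1: pos1(id78) recv 92: fwd; pos2(id43) recv 78: fwd; pos3(id48) recv 43: drop; pos4(id40) recv 48: fwd; pos5(id33) recv 40: fwd; pos6(id44) recv 33: drop; pos0(id92) recv 44: drop
Round 2: pos2(id43) recv 92: fwd; pos3(id48) recv 78: fwd; pos5(id33) recv 48: fwd; pos6(id44) recv 40: drop
Round 3: pos3(id48) recv 92: fwd; pos4(id40) recv 78: fwd; pos6(id44) recv 48: fwd
Round 4: pos4(id40) recv 92: fwd; pos5(id33) recv 78: fwd; pos0(id92) recv 48: drop
Round 5: pos5(id33) recv 92: fwd; pos6(id44) recv 78: fwd
After round 5: 2 messages still in flight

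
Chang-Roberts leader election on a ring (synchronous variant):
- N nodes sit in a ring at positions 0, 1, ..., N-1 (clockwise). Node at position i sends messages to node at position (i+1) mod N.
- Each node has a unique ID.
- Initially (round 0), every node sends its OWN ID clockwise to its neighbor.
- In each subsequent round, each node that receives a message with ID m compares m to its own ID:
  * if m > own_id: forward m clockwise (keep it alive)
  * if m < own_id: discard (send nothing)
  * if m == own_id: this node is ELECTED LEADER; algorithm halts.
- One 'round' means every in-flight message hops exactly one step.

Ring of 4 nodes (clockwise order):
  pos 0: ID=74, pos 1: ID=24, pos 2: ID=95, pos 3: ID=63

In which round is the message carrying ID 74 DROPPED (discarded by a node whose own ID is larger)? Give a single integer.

Answer: 2

Derivation:
Round 1: pos1(id24) recv 74: fwd; pos2(id95) recv 24: drop; pos3(id63) recv 95: fwd; pos0(id74) recv 63: drop
Round 2: pos2(id95) recv 74: drop; pos0(id74) recv 95: fwd
Round 3: pos1(id24) recv 95: fwd
Round 4: pos2(id95) recv 95: ELECTED
Message ID 74 originates at pos 0; dropped at pos 2 in round 2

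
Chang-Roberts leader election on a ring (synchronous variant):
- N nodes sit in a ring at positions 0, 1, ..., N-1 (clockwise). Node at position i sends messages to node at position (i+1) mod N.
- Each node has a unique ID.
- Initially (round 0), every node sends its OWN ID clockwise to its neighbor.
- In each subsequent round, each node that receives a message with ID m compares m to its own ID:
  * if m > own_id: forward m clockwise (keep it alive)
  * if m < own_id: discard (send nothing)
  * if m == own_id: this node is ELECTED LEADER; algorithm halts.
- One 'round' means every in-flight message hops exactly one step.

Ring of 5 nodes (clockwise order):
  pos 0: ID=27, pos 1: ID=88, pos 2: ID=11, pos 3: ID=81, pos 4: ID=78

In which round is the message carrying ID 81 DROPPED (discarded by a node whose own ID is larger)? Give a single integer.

Round 1: pos1(id88) recv 27: drop; pos2(id11) recv 88: fwd; pos3(id81) recv 11: drop; pos4(id78) recv 81: fwd; pos0(id27) recv 78: fwd
Round 2: pos3(id81) recv 88: fwd; pos0(id27) recv 81: fwd; pos1(id88) recv 78: drop
Round 3: pos4(id78) recv 88: fwd; pos1(id88) recv 81: drop
Round 4: pos0(id27) recv 88: fwd
Round 5: pos1(id88) recv 88: ELECTED
Message ID 81 originates at pos 3; dropped at pos 1 in round 3

Answer: 3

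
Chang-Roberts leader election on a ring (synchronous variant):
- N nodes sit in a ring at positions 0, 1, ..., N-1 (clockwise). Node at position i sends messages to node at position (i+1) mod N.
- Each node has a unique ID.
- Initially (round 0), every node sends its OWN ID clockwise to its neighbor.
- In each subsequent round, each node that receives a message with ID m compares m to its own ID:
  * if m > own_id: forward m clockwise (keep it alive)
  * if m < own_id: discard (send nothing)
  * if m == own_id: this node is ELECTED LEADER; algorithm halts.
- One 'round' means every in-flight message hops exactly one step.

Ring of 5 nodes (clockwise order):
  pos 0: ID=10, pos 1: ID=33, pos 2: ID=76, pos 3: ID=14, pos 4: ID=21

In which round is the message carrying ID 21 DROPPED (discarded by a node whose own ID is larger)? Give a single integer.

Answer: 2

Derivation:
Round 1: pos1(id33) recv 10: drop; pos2(id76) recv 33: drop; pos3(id14) recv 76: fwd; pos4(id21) recv 14: drop; pos0(id10) recv 21: fwd
Round 2: pos4(id21) recv 76: fwd; pos1(id33) recv 21: drop
Round 3: pos0(id10) recv 76: fwd
Round 4: pos1(id33) recv 76: fwd
Round 5: pos2(id76) recv 76: ELECTED
Message ID 21 originates at pos 4; dropped at pos 1 in round 2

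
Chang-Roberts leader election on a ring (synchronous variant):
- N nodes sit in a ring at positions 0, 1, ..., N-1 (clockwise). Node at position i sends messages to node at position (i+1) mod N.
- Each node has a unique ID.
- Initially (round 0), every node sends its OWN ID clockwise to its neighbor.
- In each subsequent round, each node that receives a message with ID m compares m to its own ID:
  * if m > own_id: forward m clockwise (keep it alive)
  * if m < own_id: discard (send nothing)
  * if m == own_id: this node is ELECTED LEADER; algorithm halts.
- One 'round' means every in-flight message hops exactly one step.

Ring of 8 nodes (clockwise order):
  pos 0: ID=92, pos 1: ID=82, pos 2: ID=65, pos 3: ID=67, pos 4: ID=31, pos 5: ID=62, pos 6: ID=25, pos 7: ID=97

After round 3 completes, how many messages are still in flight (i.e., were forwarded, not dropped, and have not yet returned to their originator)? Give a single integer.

Answer: 4

Derivation:
Round 1: pos1(id82) recv 92: fwd; pos2(id65) recv 82: fwd; pos3(id67) recv 65: drop; pos4(id31) recv 67: fwd; pos5(id62) recv 31: drop; pos6(id25) recv 62: fwd; pos7(id97) recv 25: drop; pos0(id92) recv 97: fwd
Round 2: pos2(id65) recv 92: fwd; pos3(id67) recv 82: fwd; pos5(id62) recv 67: fwd; pos7(id97) recv 62: drop; pos1(id82) recv 97: fwd
Round 3: pos3(id67) recv 92: fwd; pos4(id31) recv 82: fwd; pos6(id25) recv 67: fwd; pos2(id65) recv 97: fwd
After round 3: 4 messages still in flight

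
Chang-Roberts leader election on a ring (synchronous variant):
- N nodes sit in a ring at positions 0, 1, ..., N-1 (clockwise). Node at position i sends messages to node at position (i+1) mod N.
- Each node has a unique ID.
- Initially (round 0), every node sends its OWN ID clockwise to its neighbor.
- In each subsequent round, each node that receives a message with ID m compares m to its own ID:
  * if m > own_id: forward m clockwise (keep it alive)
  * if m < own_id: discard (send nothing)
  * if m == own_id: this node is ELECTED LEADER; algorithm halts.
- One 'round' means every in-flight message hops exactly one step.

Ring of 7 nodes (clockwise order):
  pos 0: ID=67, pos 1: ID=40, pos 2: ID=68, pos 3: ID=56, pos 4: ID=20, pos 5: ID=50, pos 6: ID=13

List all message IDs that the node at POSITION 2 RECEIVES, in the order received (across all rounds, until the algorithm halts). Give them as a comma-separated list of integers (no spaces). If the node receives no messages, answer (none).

Answer: 40,67,68

Derivation:
Round 1: pos1(id40) recv 67: fwd; pos2(id68) recv 40: drop; pos3(id56) recv 68: fwd; pos4(id20) recv 56: fwd; pos5(id50) recv 20: drop; pos6(id13) recv 50: fwd; pos0(id67) recv 13: drop
Round 2: pos2(id68) recv 67: drop; pos4(id20) recv 68: fwd; pos5(id50) recv 56: fwd; pos0(id67) recv 50: drop
Round 3: pos5(id50) recv 68: fwd; pos6(id13) recv 56: fwd
Round 4: pos6(id13) recv 68: fwd; pos0(id67) recv 56: drop
Round 5: pos0(id67) recv 68: fwd
Round 6: pos1(id40) recv 68: fwd
Round 7: pos2(id68) recv 68: ELECTED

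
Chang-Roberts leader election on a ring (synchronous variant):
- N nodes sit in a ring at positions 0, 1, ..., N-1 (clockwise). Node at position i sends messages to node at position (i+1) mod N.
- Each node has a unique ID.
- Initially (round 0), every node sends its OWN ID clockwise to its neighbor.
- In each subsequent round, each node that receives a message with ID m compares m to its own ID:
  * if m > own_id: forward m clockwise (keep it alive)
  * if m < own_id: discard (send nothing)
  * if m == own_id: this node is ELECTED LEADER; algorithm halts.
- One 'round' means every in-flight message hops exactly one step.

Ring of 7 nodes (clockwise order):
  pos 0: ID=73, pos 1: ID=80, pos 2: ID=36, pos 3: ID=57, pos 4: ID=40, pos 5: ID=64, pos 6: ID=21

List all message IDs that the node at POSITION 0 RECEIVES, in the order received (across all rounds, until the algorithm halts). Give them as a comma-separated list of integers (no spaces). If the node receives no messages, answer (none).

Round 1: pos1(id80) recv 73: drop; pos2(id36) recv 80: fwd; pos3(id57) recv 36: drop; pos4(id40) recv 57: fwd; pos5(id64) recv 40: drop; pos6(id21) recv 64: fwd; pos0(id73) recv 21: drop
Round 2: pos3(id57) recv 80: fwd; pos5(id64) recv 57: drop; pos0(id73) recv 64: drop
Round 3: pos4(id40) recv 80: fwd
Round 4: pos5(id64) recv 80: fwd
Round 5: pos6(id21) recv 80: fwd
Round 6: pos0(id73) recv 80: fwd
Round 7: pos1(id80) recv 80: ELECTED

Answer: 21,64,80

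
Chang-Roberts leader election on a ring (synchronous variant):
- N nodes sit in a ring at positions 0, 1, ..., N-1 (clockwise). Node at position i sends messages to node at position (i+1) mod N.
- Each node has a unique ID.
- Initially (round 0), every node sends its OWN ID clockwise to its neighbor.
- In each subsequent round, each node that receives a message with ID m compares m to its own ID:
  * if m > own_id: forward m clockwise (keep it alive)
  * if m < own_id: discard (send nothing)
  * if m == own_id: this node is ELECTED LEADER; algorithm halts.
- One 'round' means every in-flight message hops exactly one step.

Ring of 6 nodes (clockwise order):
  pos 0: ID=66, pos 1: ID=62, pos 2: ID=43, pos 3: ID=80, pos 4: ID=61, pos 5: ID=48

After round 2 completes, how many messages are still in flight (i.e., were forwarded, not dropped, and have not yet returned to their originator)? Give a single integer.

Round 1: pos1(id62) recv 66: fwd; pos2(id43) recv 62: fwd; pos3(id80) recv 43: drop; pos4(id61) recv 80: fwd; pos5(id48) recv 61: fwd; pos0(id66) recv 48: drop
Round 2: pos2(id43) recv 66: fwd; pos3(id80) recv 62: drop; pos5(id48) recv 80: fwd; pos0(id66) recv 61: drop
After round 2: 2 messages still in flight

Answer: 2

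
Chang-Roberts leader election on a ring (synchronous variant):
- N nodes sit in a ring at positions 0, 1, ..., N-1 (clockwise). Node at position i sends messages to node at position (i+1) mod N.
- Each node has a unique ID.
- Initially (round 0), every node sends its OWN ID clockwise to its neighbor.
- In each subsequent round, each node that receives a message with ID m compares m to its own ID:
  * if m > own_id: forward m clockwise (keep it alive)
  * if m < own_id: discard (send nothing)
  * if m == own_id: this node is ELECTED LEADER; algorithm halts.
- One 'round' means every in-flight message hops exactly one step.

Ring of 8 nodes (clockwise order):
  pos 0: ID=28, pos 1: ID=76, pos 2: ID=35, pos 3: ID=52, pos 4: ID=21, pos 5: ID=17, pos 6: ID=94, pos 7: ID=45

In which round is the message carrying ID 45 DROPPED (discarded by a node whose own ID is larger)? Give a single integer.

Round 1: pos1(id76) recv 28: drop; pos2(id35) recv 76: fwd; pos3(id52) recv 35: drop; pos4(id21) recv 52: fwd; pos5(id17) recv 21: fwd; pos6(id94) recv 17: drop; pos7(id45) recv 94: fwd; pos0(id28) recv 45: fwd
Round 2: pos3(id52) recv 76: fwd; pos5(id17) recv 52: fwd; pos6(id94) recv 21: drop; pos0(id28) recv 94: fwd; pos1(id76) recv 45: drop
Round 3: pos4(id21) recv 76: fwd; pos6(id94) recv 52: drop; pos1(id76) recv 94: fwd
Round 4: pos5(id17) recv 76: fwd; pos2(id35) recv 94: fwd
Round 5: pos6(id94) recv 76: drop; pos3(id52) recv 94: fwd
Round 6: pos4(id21) recv 94: fwd
Round 7: pos5(id17) recv 94: fwd
Round 8: pos6(id94) recv 94: ELECTED
Message ID 45 originates at pos 7; dropped at pos 1 in round 2

Answer: 2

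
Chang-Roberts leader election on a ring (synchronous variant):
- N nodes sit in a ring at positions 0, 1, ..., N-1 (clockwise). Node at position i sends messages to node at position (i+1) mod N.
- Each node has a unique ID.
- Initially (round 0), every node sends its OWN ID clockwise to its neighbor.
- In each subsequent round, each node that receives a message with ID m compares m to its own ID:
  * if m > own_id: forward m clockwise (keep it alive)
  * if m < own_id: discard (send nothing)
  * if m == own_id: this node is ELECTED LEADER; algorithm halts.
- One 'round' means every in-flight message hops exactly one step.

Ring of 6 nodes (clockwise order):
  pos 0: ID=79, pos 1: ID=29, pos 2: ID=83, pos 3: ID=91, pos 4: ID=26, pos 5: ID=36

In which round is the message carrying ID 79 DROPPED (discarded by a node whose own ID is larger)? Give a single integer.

Answer: 2

Derivation:
Round 1: pos1(id29) recv 79: fwd; pos2(id83) recv 29: drop; pos3(id91) recv 83: drop; pos4(id26) recv 91: fwd; pos5(id36) recv 26: drop; pos0(id79) recv 36: drop
Round 2: pos2(id83) recv 79: drop; pos5(id36) recv 91: fwd
Round 3: pos0(id79) recv 91: fwd
Round 4: pos1(id29) recv 91: fwd
Round 5: pos2(id83) recv 91: fwd
Round 6: pos3(id91) recv 91: ELECTED
Message ID 79 originates at pos 0; dropped at pos 2 in round 2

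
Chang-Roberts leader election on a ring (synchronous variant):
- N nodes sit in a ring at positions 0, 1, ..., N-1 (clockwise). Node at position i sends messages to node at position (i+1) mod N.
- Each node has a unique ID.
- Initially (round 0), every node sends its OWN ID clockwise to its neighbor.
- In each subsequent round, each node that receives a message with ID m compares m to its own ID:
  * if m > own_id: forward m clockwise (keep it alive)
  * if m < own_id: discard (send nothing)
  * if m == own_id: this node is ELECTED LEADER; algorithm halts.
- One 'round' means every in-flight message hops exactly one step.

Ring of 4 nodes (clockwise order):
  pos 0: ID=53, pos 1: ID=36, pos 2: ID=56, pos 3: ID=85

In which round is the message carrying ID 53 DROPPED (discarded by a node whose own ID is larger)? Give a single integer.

Round 1: pos1(id36) recv 53: fwd; pos2(id56) recv 36: drop; pos3(id85) recv 56: drop; pos0(id53) recv 85: fwd
Round 2: pos2(id56) recv 53: drop; pos1(id36) recv 85: fwd
Round 3: pos2(id56) recv 85: fwd
Round 4: pos3(id85) recv 85: ELECTED
Message ID 53 originates at pos 0; dropped at pos 2 in round 2

Answer: 2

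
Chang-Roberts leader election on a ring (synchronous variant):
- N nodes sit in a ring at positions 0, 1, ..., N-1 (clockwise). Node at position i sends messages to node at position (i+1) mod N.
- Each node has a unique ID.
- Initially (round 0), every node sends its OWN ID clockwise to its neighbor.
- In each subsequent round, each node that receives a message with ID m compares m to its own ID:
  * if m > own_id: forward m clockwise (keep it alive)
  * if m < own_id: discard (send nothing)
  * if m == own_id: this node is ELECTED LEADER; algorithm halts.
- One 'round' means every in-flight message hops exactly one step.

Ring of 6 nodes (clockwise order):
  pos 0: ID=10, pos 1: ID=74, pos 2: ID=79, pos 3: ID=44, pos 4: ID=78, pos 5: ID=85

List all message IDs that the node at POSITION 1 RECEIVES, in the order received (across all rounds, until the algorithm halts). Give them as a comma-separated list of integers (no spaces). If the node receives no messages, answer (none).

Round 1: pos1(id74) recv 10: drop; pos2(id79) recv 74: drop; pos3(id44) recv 79: fwd; pos4(id78) recv 44: drop; pos5(id85) recv 78: drop; pos0(id10) recv 85: fwd
Round 2: pos4(id78) recv 79: fwd; pos1(id74) recv 85: fwd
Round 3: pos5(id85) recv 79: drop; pos2(id79) recv 85: fwd
Round 4: pos3(id44) recv 85: fwd
Round 5: pos4(id78) recv 85: fwd
Round 6: pos5(id85) recv 85: ELECTED

Answer: 10,85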